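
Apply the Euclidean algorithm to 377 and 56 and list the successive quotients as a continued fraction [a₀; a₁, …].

[6; 1, 2, 1, 2, 1, 3]

⌊377/56⌋ = 6, remainder 41
⌊56/41⌋ = 1, remainder 15
⌊41/15⌋ = 2, remainder 11
⌊15/11⌋ = 1, remainder 4
⌊11/4⌋ = 2, remainder 3
⌊4/3⌋ = 1, remainder 1
⌊3/1⌋ = 3, remainder 0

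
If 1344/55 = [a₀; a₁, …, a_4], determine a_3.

⌊1344/55⌋ = 24, remainder 24
⌊55/24⌋ = 2, remainder 7
⌊24/7⌋ = 3, remainder 3
⌊7/3⌋ = 2, remainder 1

2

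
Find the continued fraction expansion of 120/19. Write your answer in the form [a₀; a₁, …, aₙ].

Apply division with remainder until the remainder is 0:
120 ÷ 19 → quotient 6, remainder 6
19 ÷ 6 → quotient 3, remainder 1
6 ÷ 1 → quotient 6, remainder 0

[6; 3, 6]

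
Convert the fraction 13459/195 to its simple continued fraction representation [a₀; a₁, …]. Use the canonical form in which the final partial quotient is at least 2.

[69; 48, 1, 3]

Apply division with remainder until the remainder is 0:
13459 = 69·195 + 4, so a_0 = 69
195 = 48·4 + 3, so a_1 = 48
4 = 1·3 + 1, so a_2 = 1
3 = 3·1 + 0, so a_3 = 3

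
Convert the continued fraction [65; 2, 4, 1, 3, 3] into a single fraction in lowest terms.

Compute successive convergents:
a_0 = 65: 65/1
a_1 = 2: 131/2
a_2 = 4: 589/9
a_3 = 1: 720/11
a_4 = 3: 2749/42
a_5 = 3: 8967/137

8967/137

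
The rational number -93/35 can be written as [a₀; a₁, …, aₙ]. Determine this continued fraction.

[-3; 2, 1, 11]

-93 = -3·35 + 12, so a_0 = -3
35 = 2·12 + 11, so a_1 = 2
12 = 1·11 + 1, so a_2 = 1
11 = 11·1 + 0, so a_3 = 11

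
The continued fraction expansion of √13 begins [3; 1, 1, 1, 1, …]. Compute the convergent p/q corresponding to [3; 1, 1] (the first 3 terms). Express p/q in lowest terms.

a_0 = 3: 3/1
a_1 = 1: 4/1
a_2 = 1: 7/2

7/2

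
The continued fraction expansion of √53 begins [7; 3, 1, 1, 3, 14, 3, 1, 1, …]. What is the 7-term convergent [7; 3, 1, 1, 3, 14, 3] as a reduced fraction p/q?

a_0 = 7: 7/1
a_1 = 3: 22/3
a_2 = 1: 29/4
a_3 = 1: 51/7
a_4 = 3: 182/25
a_5 = 14: 2599/357
a_6 = 3: 7979/1096

7979/1096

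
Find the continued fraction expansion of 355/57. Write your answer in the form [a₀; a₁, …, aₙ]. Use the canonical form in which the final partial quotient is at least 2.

[6; 4, 2, 1, 1, 2]

355 = 6·57 + 13, so a_0 = 6
57 = 4·13 + 5, so a_1 = 4
13 = 2·5 + 3, so a_2 = 2
5 = 1·3 + 2, so a_3 = 1
3 = 1·2 + 1, so a_4 = 1
2 = 2·1 + 0, so a_5 = 2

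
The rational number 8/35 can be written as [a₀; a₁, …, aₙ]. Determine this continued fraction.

8 ÷ 35 → quotient 0, remainder 8
35 ÷ 8 → quotient 4, remainder 3
8 ÷ 3 → quotient 2, remainder 2
3 ÷ 2 → quotient 1, remainder 1
2 ÷ 1 → quotient 2, remainder 0

[0; 4, 2, 1, 2]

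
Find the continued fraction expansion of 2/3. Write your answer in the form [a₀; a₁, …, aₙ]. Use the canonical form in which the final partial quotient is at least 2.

Repeatedly divide and take the remainder:
⌊2/3⌋ = 0, remainder 2
⌊3/2⌋ = 1, remainder 1
⌊2/1⌋ = 2, remainder 0

[0; 1, 2]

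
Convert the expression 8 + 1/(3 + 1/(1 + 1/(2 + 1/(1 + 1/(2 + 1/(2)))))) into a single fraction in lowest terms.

802/97

Work from the innermost term outward:
Start with 2.
2 + 1/(2/1) = 2 + 1/2 = 5/2
1 + 1/(5/2) = 1 + 2/5 = 7/5
2 + 1/(7/5) = 2 + 5/7 = 19/7
1 + 1/(19/7) = 1 + 7/19 = 26/19
3 + 1/(26/19) = 3 + 19/26 = 97/26
8 + 1/(97/26) = 8 + 26/97 = 802/97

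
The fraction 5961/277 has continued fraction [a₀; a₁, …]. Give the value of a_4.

⌊5961/277⌋ = 21, remainder 144
⌊277/144⌋ = 1, remainder 133
⌊144/133⌋ = 1, remainder 11
⌊133/11⌋ = 12, remainder 1
⌊11/1⌋ = 11, remainder 0

11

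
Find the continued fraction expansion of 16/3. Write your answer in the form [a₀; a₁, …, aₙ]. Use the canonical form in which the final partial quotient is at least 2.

Run the Euclidean algorithm, recording each quotient:
16 ÷ 3 → quotient 5, remainder 1
3 ÷ 1 → quotient 3, remainder 0

[5; 3]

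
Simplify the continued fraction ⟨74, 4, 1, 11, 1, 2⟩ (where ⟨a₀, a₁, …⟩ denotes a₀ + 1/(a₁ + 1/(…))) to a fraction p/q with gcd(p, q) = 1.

13876/187

Starting at the tail and folding back:
Start with 2.
1 + 1/(2/1) = 1 + 1/2 = 3/2
11 + 1/(3/2) = 11 + 2/3 = 35/3
1 + 1/(35/3) = 1 + 3/35 = 38/35
4 + 1/(38/35) = 4 + 35/38 = 187/38
74 + 1/(187/38) = 74 + 38/187 = 13876/187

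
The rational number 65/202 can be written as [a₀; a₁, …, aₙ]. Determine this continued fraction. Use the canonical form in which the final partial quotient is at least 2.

Repeatedly divide and take the remainder:
⌊65/202⌋ = 0, remainder 65
⌊202/65⌋ = 3, remainder 7
⌊65/7⌋ = 9, remainder 2
⌊7/2⌋ = 3, remainder 1
⌊2/1⌋ = 2, remainder 0

[0; 3, 9, 3, 2]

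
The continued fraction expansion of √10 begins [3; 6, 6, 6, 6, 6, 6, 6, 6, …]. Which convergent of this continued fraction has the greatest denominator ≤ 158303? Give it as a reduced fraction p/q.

List convergents until the denominator exceeds the bound:
a_0 = 3: 3/1  (≤ bound)
a_1 = 6: 19/6  (≤ bound)
a_2 = 6: 117/37  (≤ bound)
a_3 = 6: 721/228  (≤ bound)
a_4 = 6: 4443/1405  (≤ bound)
a_5 = 6: 27379/8658  (≤ bound)
a_6 = 6: 168717/53353  (≤ bound)
a_7 = 6: 1039681/328776  (> 158303, stop)

168717/53353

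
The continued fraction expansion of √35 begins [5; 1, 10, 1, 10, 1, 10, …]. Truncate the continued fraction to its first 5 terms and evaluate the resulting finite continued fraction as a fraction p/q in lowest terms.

775/131

Start with 10.
1 + 1/(10/1) = 1 + 1/10 = 11/10
10 + 1/(11/10) = 10 + 10/11 = 120/11
1 + 1/(120/11) = 1 + 11/120 = 131/120
5 + 1/(131/120) = 5 + 120/131 = 775/131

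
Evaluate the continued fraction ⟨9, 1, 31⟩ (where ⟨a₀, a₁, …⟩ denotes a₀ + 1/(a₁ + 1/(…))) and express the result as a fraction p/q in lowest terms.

319/32

Compute successive convergents:
a_0 = 9: 9/1
a_1 = 1: 10/1
a_2 = 31: 319/32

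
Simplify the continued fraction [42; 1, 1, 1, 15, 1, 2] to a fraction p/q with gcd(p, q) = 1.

6271/147

a_0 = 42: 42/1
a_1 = 1: 43/1
a_2 = 1: 85/2
a_3 = 1: 128/3
a_4 = 15: 2005/47
a_5 = 1: 2133/50
a_6 = 2: 6271/147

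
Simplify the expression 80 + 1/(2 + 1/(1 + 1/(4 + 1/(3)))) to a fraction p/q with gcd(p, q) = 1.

Build up convergents one term at a time:
a_0 = 80: 80/1
a_1 = 2: 161/2
a_2 = 1: 241/3
a_3 = 4: 1125/14
a_4 = 3: 3616/45

3616/45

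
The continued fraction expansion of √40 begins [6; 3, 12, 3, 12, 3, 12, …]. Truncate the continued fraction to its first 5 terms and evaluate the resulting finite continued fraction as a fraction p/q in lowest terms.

a_0 = 6: 6/1
a_1 = 3: 19/3
a_2 = 12: 234/37
a_3 = 3: 721/114
a_4 = 12: 8886/1405

8886/1405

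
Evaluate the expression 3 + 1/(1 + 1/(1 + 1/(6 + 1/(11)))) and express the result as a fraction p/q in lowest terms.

Start with 11.
6 + 1/(11/1) = 6 + 1/11 = 67/11
1 + 1/(67/11) = 1 + 11/67 = 78/67
1 + 1/(78/67) = 1 + 67/78 = 145/78
3 + 1/(145/78) = 3 + 78/145 = 513/145

513/145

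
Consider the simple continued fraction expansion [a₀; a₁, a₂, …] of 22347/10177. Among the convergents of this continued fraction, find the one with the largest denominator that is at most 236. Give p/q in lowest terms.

List convergents until the denominator exceeds the bound:
a_0 = 2: 2/1  (≤ bound)
a_1 = 5: 11/5  (≤ bound)
a_2 = 9: 101/46  (≤ bound)
a_3 = 2: 213/97  (≤ bound)
a_4 = 2: 527/240  (> 236, stop)

213/97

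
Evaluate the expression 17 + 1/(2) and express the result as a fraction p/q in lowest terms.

Start with 2.
17 + 1/(2/1) = 17 + 1/2 = 35/2

35/2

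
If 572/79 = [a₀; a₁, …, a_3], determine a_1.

Repeatedly divide and take the remainder:
⌊572/79⌋ = 7, remainder 19
⌊79/19⌋ = 4, remainder 3

4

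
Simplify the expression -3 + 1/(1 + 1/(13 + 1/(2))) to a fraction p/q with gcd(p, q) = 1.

-60/29

Start with 2.
13 + 1/(2/1) = 13 + 1/2 = 27/2
1 + 1/(27/2) = 1 + 2/27 = 29/27
-3 + 1/(29/27) = -3 + 27/29 = -60/29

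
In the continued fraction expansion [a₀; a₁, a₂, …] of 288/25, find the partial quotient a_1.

⌊288/25⌋ = 11, remainder 13
⌊25/13⌋ = 1, remainder 12

1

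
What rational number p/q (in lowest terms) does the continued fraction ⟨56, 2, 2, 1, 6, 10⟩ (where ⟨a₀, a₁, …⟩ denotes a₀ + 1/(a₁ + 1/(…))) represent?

a_0 = 56: 56/1
a_1 = 2: 113/2
a_2 = 2: 282/5
a_3 = 1: 395/7
a_4 = 6: 2652/47
a_5 = 10: 26915/477

26915/477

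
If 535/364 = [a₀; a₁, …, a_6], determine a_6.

535 ÷ 364 → quotient 1, remainder 171
364 ÷ 171 → quotient 2, remainder 22
171 ÷ 22 → quotient 7, remainder 17
22 ÷ 17 → quotient 1, remainder 5
17 ÷ 5 → quotient 3, remainder 2
5 ÷ 2 → quotient 2, remainder 1
2 ÷ 1 → quotient 2, remainder 0

2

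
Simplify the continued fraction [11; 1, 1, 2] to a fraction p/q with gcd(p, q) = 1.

58/5

Start with 2.
1 + 1/(2/1) = 1 + 1/2 = 3/2
1 + 1/(3/2) = 1 + 2/3 = 5/3
11 + 1/(5/3) = 11 + 3/5 = 58/5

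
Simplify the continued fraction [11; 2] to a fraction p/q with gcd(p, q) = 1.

Use the convergent recurrence hₖ = aₖ·hₖ₋₁ + hₖ₋₂ (and likewise for the denominators kₖ):
a_0 = 11: 11/1
a_1 = 2: 23/2

23/2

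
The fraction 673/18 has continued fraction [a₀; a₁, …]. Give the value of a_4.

3

Run the Euclidean algorithm, recording each quotient:
⌊673/18⌋ = 37, remainder 7
⌊18/7⌋ = 2, remainder 4
⌊7/4⌋ = 1, remainder 3
⌊4/3⌋ = 1, remainder 1
⌊3/1⌋ = 3, remainder 0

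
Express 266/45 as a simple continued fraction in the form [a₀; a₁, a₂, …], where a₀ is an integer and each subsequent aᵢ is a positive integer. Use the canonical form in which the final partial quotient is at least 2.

[5; 1, 10, 4]

Apply division with remainder until the remainder is 0:
⌊266/45⌋ = 5, remainder 41
⌊45/41⌋ = 1, remainder 4
⌊41/4⌋ = 10, remainder 1
⌊4/1⌋ = 4, remainder 0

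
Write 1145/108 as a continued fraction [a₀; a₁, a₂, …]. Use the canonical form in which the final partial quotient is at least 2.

1145 = 10·108 + 65, so a_0 = 10
108 = 1·65 + 43, so a_1 = 1
65 = 1·43 + 22, so a_2 = 1
43 = 1·22 + 21, so a_3 = 1
22 = 1·21 + 1, so a_4 = 1
21 = 21·1 + 0, so a_5 = 21

[10; 1, 1, 1, 1, 21]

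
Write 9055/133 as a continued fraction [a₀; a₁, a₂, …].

9055 ÷ 133 → quotient 68, remainder 11
133 ÷ 11 → quotient 12, remainder 1
11 ÷ 1 → quotient 11, remainder 0

[68; 12, 11]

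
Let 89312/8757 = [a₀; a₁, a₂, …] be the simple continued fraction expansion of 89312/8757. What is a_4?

1

⌊89312/8757⌋ = 10, remainder 1742
⌊8757/1742⌋ = 5, remainder 47
⌊1742/47⌋ = 37, remainder 3
⌊47/3⌋ = 15, remainder 2
⌊3/2⌋ = 1, remainder 1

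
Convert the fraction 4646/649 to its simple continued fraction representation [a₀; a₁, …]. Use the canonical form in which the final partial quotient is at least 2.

[7; 6, 3, 3, 10]

4646 = 7·649 + 103, so a_0 = 7
649 = 6·103 + 31, so a_1 = 6
103 = 3·31 + 10, so a_2 = 3
31 = 3·10 + 1, so a_3 = 3
10 = 10·1 + 0, so a_4 = 10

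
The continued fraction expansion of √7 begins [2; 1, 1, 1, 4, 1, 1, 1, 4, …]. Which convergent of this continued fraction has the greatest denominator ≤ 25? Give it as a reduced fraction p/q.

List convergents until the denominator exceeds the bound:
a_0 = 2: 2/1  (≤ bound)
a_1 = 1: 3/1  (≤ bound)
a_2 = 1: 5/2  (≤ bound)
a_3 = 1: 8/3  (≤ bound)
a_4 = 4: 37/14  (≤ bound)
a_5 = 1: 45/17  (≤ bound)
a_6 = 1: 82/31  (> 25, stop)

45/17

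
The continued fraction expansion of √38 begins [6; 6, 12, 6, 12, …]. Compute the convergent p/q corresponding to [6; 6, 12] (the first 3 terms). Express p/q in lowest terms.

Work from the innermost term outward:
Start with 12.
6 + 1/(12/1) = 6 + 1/12 = 73/12
6 + 1/(73/12) = 6 + 12/73 = 450/73

450/73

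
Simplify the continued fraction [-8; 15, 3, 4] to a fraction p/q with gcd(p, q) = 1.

-1579/199

a_0 = -8: -8/1
a_1 = 15: -119/15
a_2 = 3: -365/46
a_3 = 4: -1579/199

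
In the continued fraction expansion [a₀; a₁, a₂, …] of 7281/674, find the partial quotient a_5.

3

7281 = 10·674 + 541, so a_0 = 10
674 = 1·541 + 133, so a_1 = 1
541 = 4·133 + 9, so a_2 = 4
133 = 14·9 + 7, so a_3 = 14
9 = 1·7 + 2, so a_4 = 1
7 = 3·2 + 1, so a_5 = 3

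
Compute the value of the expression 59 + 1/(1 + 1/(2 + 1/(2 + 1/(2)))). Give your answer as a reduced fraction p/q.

1015/17

a_0 = 59: 59/1
a_1 = 1: 60/1
a_2 = 2: 179/3
a_3 = 2: 418/7
a_4 = 2: 1015/17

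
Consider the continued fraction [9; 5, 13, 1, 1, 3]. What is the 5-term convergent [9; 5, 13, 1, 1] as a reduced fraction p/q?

1260/137

a_0 = 9: 9/1
a_1 = 5: 46/5
a_2 = 13: 607/66
a_3 = 1: 653/71
a_4 = 1: 1260/137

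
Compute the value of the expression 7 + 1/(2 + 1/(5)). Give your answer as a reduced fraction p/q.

Collapse the nested fraction from the inside out:
Start with 5.
2 + 1/(5/1) = 2 + 1/5 = 11/5
7 + 1/(11/5) = 7 + 5/11 = 82/11

82/11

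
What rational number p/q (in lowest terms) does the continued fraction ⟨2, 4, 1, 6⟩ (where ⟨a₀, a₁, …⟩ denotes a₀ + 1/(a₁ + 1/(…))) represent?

75/34

a_0 = 2: 2/1
a_1 = 4: 9/4
a_2 = 1: 11/5
a_3 = 6: 75/34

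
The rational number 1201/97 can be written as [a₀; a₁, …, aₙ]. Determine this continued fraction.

Repeatedly divide and take the remainder:
1201 ÷ 97 → quotient 12, remainder 37
97 ÷ 37 → quotient 2, remainder 23
37 ÷ 23 → quotient 1, remainder 14
23 ÷ 14 → quotient 1, remainder 9
14 ÷ 9 → quotient 1, remainder 5
9 ÷ 5 → quotient 1, remainder 4
5 ÷ 4 → quotient 1, remainder 1
4 ÷ 1 → quotient 4, remainder 0

[12; 2, 1, 1, 1, 1, 1, 4]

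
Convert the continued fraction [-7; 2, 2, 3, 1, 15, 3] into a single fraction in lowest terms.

Start with 3.
15 + 1/(3/1) = 15 + 1/3 = 46/3
1 + 1/(46/3) = 1 + 3/46 = 49/46
3 + 1/(49/46) = 3 + 46/49 = 193/49
2 + 1/(193/49) = 2 + 49/193 = 435/193
2 + 1/(435/193) = 2 + 193/435 = 1063/435
-7 + 1/(1063/435) = -7 + 435/1063 = -7006/1063

-7006/1063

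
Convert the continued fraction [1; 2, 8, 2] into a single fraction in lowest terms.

53/36

Start with 2.
8 + 1/(2/1) = 8 + 1/2 = 17/2
2 + 1/(17/2) = 2 + 2/17 = 36/17
1 + 1/(36/17) = 1 + 17/36 = 53/36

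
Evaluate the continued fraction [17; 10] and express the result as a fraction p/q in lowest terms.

Start with 10.
17 + 1/(10/1) = 17 + 1/10 = 171/10

171/10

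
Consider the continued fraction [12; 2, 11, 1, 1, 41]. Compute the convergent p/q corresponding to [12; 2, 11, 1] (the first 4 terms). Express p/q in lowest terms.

312/25

Build up convergents one term at a time:
a_0 = 12: 12/1
a_1 = 2: 25/2
a_2 = 11: 287/23
a_3 = 1: 312/25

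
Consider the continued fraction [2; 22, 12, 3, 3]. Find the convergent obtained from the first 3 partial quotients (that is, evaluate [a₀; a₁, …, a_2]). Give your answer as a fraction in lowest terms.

a_0 = 2: 2/1
a_1 = 22: 45/22
a_2 = 12: 542/265

542/265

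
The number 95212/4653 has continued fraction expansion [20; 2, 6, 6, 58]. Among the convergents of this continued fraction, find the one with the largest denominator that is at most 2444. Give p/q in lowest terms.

1637/80

a_0 = 20: 20/1  (≤ bound)
a_1 = 2: 41/2  (≤ bound)
a_2 = 6: 266/13  (≤ bound)
a_3 = 6: 1637/80  (≤ bound)
a_4 = 58: 95212/4653  (> 2444, stop)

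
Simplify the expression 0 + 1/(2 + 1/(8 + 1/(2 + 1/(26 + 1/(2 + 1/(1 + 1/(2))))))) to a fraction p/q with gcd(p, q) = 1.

3651/7732

Collapse the nested fraction from the inside out:
Start with 2.
1 + 1/(2/1) = 1 + 1/2 = 3/2
2 + 1/(3/2) = 2 + 2/3 = 8/3
26 + 1/(8/3) = 26 + 3/8 = 211/8
2 + 1/(211/8) = 2 + 8/211 = 430/211
8 + 1/(430/211) = 8 + 211/430 = 3651/430
2 + 1/(3651/430) = 2 + 430/3651 = 7732/3651
0 + 1/(7732/3651) = 0 + 3651/7732 = 3651/7732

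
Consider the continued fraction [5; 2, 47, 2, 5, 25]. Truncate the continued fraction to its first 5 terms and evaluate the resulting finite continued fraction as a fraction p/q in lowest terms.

5797/1055

Collapse the nested fraction from the inside out:
Start with 5.
2 + 1/(5/1) = 2 + 1/5 = 11/5
47 + 1/(11/5) = 47 + 5/11 = 522/11
2 + 1/(522/11) = 2 + 11/522 = 1055/522
5 + 1/(1055/522) = 5 + 522/1055 = 5797/1055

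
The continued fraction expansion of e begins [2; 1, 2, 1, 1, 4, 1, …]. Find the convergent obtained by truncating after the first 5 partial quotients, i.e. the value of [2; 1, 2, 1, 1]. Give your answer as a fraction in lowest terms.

a_0 = 2: 2/1
a_1 = 1: 3/1
a_2 = 2: 8/3
a_3 = 1: 11/4
a_4 = 1: 19/7

19/7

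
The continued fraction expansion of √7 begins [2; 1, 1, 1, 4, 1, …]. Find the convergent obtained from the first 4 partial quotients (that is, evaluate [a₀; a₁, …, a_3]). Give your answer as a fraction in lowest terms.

8/3

a_0 = 2: 2/1
a_1 = 1: 3/1
a_2 = 1: 5/2
a_3 = 1: 8/3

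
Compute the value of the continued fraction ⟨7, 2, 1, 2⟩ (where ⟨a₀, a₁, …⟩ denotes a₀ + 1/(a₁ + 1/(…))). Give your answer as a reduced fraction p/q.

a_0 = 7: 7/1
a_1 = 2: 15/2
a_2 = 1: 22/3
a_3 = 2: 59/8

59/8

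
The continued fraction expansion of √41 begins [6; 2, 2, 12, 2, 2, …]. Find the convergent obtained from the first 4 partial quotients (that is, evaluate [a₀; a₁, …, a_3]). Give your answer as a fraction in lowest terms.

Compute successive convergents:
a_0 = 6: 6/1
a_1 = 2: 13/2
a_2 = 2: 32/5
a_3 = 12: 397/62

397/62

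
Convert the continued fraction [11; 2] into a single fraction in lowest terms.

23/2

Starting at the tail and folding back:
Start with 2.
11 + 1/(2/1) = 11 + 1/2 = 23/2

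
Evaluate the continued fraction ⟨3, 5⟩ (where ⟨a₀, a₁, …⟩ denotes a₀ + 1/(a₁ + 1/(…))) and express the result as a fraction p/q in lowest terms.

16/5

Start with 5.
3 + 1/(5/1) = 3 + 1/5 = 16/5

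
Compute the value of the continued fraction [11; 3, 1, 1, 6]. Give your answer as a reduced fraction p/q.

Start with 6.
1 + 1/(6/1) = 1 + 1/6 = 7/6
1 + 1/(7/6) = 1 + 6/7 = 13/7
3 + 1/(13/7) = 3 + 7/13 = 46/13
11 + 1/(46/13) = 11 + 13/46 = 519/46

519/46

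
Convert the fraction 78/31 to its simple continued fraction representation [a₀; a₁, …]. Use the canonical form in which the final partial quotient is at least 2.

⌊78/31⌋ = 2, remainder 16
⌊31/16⌋ = 1, remainder 15
⌊16/15⌋ = 1, remainder 1
⌊15/1⌋ = 15, remainder 0

[2; 1, 1, 15]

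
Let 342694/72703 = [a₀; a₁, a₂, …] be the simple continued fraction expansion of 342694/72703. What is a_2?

2

342694 = 4·72703 + 51882, so a_0 = 4
72703 = 1·51882 + 20821, so a_1 = 1
51882 = 2·20821 + 10240, so a_2 = 2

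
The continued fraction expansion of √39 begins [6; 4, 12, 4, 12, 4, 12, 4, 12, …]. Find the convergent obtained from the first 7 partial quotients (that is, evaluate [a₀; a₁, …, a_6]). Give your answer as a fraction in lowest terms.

764394/122401

Build up convergents one term at a time:
a_0 = 6: 6/1
a_1 = 4: 25/4
a_2 = 12: 306/49
a_3 = 4: 1249/200
a_4 = 12: 15294/2449
a_5 = 4: 62425/9996
a_6 = 12: 764394/122401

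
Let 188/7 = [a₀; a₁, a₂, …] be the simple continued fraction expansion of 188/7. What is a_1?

Run the Euclidean algorithm, recording each quotient:
188 = 26·7 + 6, so a_0 = 26
7 = 1·6 + 1, so a_1 = 1

1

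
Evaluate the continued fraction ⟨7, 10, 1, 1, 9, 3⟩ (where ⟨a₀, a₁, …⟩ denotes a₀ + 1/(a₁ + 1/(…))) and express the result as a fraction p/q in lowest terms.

Starting at the tail and folding back:
Start with 3.
9 + 1/(3/1) = 9 + 1/3 = 28/3
1 + 1/(28/3) = 1 + 3/28 = 31/28
1 + 1/(31/28) = 1 + 28/31 = 59/31
10 + 1/(59/31) = 10 + 31/59 = 621/59
7 + 1/(621/59) = 7 + 59/621 = 4406/621

4406/621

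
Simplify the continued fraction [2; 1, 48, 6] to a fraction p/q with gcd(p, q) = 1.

879/295

Use the convergent recurrence hₖ = aₖ·hₖ₋₁ + hₖ₋₂ (and likewise for the denominators kₖ):
a_0 = 2: 2/1
a_1 = 1: 3/1
a_2 = 48: 146/49
a_3 = 6: 879/295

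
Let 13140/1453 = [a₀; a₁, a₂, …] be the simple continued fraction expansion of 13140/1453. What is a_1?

13140 ÷ 1453 → quotient 9, remainder 63
1453 ÷ 63 → quotient 23, remainder 4

23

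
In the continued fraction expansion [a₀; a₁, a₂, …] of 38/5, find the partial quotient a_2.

1

38 = 7·5 + 3, so a_0 = 7
5 = 1·3 + 2, so a_1 = 1
3 = 1·2 + 1, so a_2 = 1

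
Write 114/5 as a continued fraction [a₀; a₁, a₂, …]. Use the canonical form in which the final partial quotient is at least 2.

114 ÷ 5 → quotient 22, remainder 4
5 ÷ 4 → quotient 1, remainder 1
4 ÷ 1 → quotient 4, remainder 0

[22; 1, 4]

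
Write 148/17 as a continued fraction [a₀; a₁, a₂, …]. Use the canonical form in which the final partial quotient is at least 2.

148 = 8·17 + 12, so a_0 = 8
17 = 1·12 + 5, so a_1 = 1
12 = 2·5 + 2, so a_2 = 2
5 = 2·2 + 1, so a_3 = 2
2 = 2·1 + 0, so a_4 = 2

[8; 1, 2, 2, 2]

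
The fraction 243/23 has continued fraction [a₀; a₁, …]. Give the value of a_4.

3

243 = 10·23 + 13, so a_0 = 10
23 = 1·13 + 10, so a_1 = 1
13 = 1·10 + 3, so a_2 = 1
10 = 3·3 + 1, so a_3 = 3
3 = 3·1 + 0, so a_4 = 3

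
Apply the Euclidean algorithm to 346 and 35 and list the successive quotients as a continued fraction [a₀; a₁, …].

[9; 1, 7, 1, 3]

Run the Euclidean algorithm, recording each quotient:
346 ÷ 35 → quotient 9, remainder 31
35 ÷ 31 → quotient 1, remainder 4
31 ÷ 4 → quotient 7, remainder 3
4 ÷ 3 → quotient 1, remainder 1
3 ÷ 1 → quotient 3, remainder 0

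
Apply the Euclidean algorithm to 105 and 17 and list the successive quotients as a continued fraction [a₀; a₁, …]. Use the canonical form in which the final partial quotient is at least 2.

[6; 5, 1, 2]

⌊105/17⌋ = 6, remainder 3
⌊17/3⌋ = 5, remainder 2
⌊3/2⌋ = 1, remainder 1
⌊2/1⌋ = 2, remainder 0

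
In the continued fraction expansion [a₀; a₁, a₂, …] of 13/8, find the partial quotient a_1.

1

13 ÷ 8 → quotient 1, remainder 5
8 ÷ 5 → quotient 1, remainder 3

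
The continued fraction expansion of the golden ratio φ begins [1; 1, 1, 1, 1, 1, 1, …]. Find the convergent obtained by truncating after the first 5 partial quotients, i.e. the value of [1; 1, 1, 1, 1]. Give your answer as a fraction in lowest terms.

8/5

Collapse the nested fraction from the inside out:
Start with 1.
1 + 1/(1/1) = 1 + 1/1 = 2/1
1 + 1/(2/1) = 1 + 1/2 = 3/2
1 + 1/(3/2) = 1 + 2/3 = 5/3
1 + 1/(5/3) = 1 + 3/5 = 8/5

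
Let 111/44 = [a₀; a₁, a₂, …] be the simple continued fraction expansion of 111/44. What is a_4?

2

⌊111/44⌋ = 2, remainder 23
⌊44/23⌋ = 1, remainder 21
⌊23/21⌋ = 1, remainder 2
⌊21/2⌋ = 10, remainder 1
⌊2/1⌋ = 2, remainder 0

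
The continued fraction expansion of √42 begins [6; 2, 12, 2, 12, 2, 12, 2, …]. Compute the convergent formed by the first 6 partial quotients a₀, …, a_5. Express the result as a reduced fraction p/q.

8749/1350

Starting at the tail and folding back:
Start with 2.
12 + 1/(2/1) = 12 + 1/2 = 25/2
2 + 1/(25/2) = 2 + 2/25 = 52/25
12 + 1/(52/25) = 12 + 25/52 = 649/52
2 + 1/(649/52) = 2 + 52/649 = 1350/649
6 + 1/(1350/649) = 6 + 649/1350 = 8749/1350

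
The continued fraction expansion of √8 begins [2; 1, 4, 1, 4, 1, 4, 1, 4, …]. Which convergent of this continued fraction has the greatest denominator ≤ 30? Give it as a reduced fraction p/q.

82/29

a_0 = 2: 2/1  (≤ bound)
a_1 = 1: 3/1  (≤ bound)
a_2 = 4: 14/5  (≤ bound)
a_3 = 1: 17/6  (≤ bound)
a_4 = 4: 82/29  (≤ bound)
a_5 = 1: 99/35  (> 30, stop)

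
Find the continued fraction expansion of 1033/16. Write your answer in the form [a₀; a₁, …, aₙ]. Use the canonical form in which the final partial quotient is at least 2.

1033 ÷ 16 → quotient 64, remainder 9
16 ÷ 9 → quotient 1, remainder 7
9 ÷ 7 → quotient 1, remainder 2
7 ÷ 2 → quotient 3, remainder 1
2 ÷ 1 → quotient 2, remainder 0

[64; 1, 1, 3, 2]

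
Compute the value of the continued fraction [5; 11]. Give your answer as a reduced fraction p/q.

56/11

a_0 = 5: 5/1
a_1 = 11: 56/11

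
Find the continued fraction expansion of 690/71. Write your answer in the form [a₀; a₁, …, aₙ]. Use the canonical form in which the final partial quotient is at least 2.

[9; 1, 2, 1, 1, 4, 2]

690 = 9·71 + 51, so a_0 = 9
71 = 1·51 + 20, so a_1 = 1
51 = 2·20 + 11, so a_2 = 2
20 = 1·11 + 9, so a_3 = 1
11 = 1·9 + 2, so a_4 = 1
9 = 4·2 + 1, so a_5 = 4
2 = 2·1 + 0, so a_6 = 2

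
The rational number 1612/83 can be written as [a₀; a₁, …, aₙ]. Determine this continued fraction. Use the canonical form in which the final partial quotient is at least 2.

[19; 2, 2, 1, 2, 4]

Apply division with remainder until the remainder is 0:
1612 = 19·83 + 35, so a_0 = 19
83 = 2·35 + 13, so a_1 = 2
35 = 2·13 + 9, so a_2 = 2
13 = 1·9 + 4, so a_3 = 1
9 = 2·4 + 1, so a_4 = 2
4 = 4·1 + 0, so a_5 = 4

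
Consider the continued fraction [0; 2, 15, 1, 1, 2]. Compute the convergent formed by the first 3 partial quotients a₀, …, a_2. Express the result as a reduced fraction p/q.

a_0 = 0: 0/1
a_1 = 2: 1/2
a_2 = 15: 15/31

15/31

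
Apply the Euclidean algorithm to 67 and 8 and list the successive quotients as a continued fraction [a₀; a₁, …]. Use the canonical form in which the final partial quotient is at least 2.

[8; 2, 1, 2]

67 ÷ 8 → quotient 8, remainder 3
8 ÷ 3 → quotient 2, remainder 2
3 ÷ 2 → quotient 1, remainder 1
2 ÷ 1 → quotient 2, remainder 0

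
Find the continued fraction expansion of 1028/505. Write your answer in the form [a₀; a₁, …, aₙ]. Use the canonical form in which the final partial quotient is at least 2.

[2; 28, 18]

Repeatedly divide and take the remainder:
⌊1028/505⌋ = 2, remainder 18
⌊505/18⌋ = 28, remainder 1
⌊18/1⌋ = 18, remainder 0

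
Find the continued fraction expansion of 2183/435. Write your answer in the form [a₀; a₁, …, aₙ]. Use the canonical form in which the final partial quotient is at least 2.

2183 ÷ 435 → quotient 5, remainder 8
435 ÷ 8 → quotient 54, remainder 3
8 ÷ 3 → quotient 2, remainder 2
3 ÷ 2 → quotient 1, remainder 1
2 ÷ 1 → quotient 2, remainder 0

[5; 54, 2, 1, 2]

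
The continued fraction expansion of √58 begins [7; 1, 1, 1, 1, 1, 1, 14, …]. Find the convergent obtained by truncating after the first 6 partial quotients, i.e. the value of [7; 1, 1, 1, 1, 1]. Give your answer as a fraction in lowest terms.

Work from the innermost term outward:
Start with 1.
1 + 1/(1/1) = 1 + 1/1 = 2/1
1 + 1/(2/1) = 1 + 1/2 = 3/2
1 + 1/(3/2) = 1 + 2/3 = 5/3
1 + 1/(5/3) = 1 + 3/5 = 8/5
7 + 1/(8/5) = 7 + 5/8 = 61/8

61/8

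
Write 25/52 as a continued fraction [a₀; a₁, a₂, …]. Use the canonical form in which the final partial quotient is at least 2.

[0; 2, 12, 2]

⌊25/52⌋ = 0, remainder 25
⌊52/25⌋ = 2, remainder 2
⌊25/2⌋ = 12, remainder 1
⌊2/1⌋ = 2, remainder 0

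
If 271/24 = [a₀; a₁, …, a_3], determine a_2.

2

271 ÷ 24 → quotient 11, remainder 7
24 ÷ 7 → quotient 3, remainder 3
7 ÷ 3 → quotient 2, remainder 1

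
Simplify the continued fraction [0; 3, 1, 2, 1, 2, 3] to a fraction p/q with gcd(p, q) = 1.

a_0 = 0: 0/1
a_1 = 3: 1/3
a_2 = 1: 1/4
a_3 = 2: 3/11
a_4 = 1: 4/15
a_5 = 2: 11/41
a_6 = 3: 37/138

37/138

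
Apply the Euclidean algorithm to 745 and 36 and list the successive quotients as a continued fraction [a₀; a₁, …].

[20; 1, 2, 3, 1, 2]

Run the Euclidean algorithm, recording each quotient:
745 = 20·36 + 25, so a_0 = 20
36 = 1·25 + 11, so a_1 = 1
25 = 2·11 + 3, so a_2 = 2
11 = 3·3 + 2, so a_3 = 3
3 = 1·2 + 1, so a_4 = 1
2 = 2·1 + 0, so a_5 = 2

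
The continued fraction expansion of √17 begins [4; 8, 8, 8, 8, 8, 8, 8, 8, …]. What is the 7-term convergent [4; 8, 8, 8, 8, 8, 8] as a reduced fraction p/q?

Use the convergent recurrence hₖ = aₖ·hₖ₋₁ + hₖ₋₂ (and likewise for the denominators kₖ):
a_0 = 4: 4/1
a_1 = 8: 33/8
a_2 = 8: 268/65
a_3 = 8: 2177/528
a_4 = 8: 17684/4289
a_5 = 8: 143649/34840
a_6 = 8: 1166876/283009

1166876/283009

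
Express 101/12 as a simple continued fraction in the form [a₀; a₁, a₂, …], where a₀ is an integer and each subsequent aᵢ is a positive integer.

⌊101/12⌋ = 8, remainder 5
⌊12/5⌋ = 2, remainder 2
⌊5/2⌋ = 2, remainder 1
⌊2/1⌋ = 2, remainder 0

[8; 2, 2, 2]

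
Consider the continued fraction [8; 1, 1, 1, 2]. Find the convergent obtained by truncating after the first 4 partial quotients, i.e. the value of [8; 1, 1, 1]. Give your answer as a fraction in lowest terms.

Start with 1.
1 + 1/(1/1) = 1 + 1/1 = 2/1
1 + 1/(2/1) = 1 + 1/2 = 3/2
8 + 1/(3/2) = 8 + 2/3 = 26/3

26/3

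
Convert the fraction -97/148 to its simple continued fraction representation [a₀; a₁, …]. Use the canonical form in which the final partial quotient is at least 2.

-97 ÷ 148 → quotient -1, remainder 51
148 ÷ 51 → quotient 2, remainder 46
51 ÷ 46 → quotient 1, remainder 5
46 ÷ 5 → quotient 9, remainder 1
5 ÷ 1 → quotient 5, remainder 0

[-1; 2, 1, 9, 5]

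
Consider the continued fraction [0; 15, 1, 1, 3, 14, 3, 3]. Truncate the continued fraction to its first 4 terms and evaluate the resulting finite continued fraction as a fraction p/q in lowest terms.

Start with 1.
1 + 1/(1/1) = 1 + 1/1 = 2/1
15 + 1/(2/1) = 15 + 1/2 = 31/2
0 + 1/(31/2) = 0 + 2/31 = 2/31

2/31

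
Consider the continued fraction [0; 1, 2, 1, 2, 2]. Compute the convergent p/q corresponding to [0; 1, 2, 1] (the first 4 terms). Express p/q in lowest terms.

3/4

Build up convergents one term at a time:
a_0 = 0: 0/1
a_1 = 1: 1/1
a_2 = 2: 2/3
a_3 = 1: 3/4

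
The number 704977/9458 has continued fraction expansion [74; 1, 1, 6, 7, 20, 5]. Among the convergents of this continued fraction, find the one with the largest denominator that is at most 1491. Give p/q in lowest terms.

a_0 = 74: 74/1  (≤ bound)
a_1 = 1: 75/1  (≤ bound)
a_2 = 1: 149/2  (≤ bound)
a_3 = 6: 969/13  (≤ bound)
a_4 = 7: 6932/93  (≤ bound)
a_5 = 20: 139609/1873  (> 1491, stop)

6932/93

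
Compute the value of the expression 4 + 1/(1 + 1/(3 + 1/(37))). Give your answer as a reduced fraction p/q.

708/149

Work from the innermost term outward:
Start with 37.
3 + 1/(37/1) = 3 + 1/37 = 112/37
1 + 1/(112/37) = 1 + 37/112 = 149/112
4 + 1/(149/112) = 4 + 112/149 = 708/149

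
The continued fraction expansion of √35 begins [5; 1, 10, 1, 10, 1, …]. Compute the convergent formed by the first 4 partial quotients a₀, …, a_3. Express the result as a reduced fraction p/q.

71/12

Build up convergents one term at a time:
a_0 = 5: 5/1
a_1 = 1: 6/1
a_2 = 10: 65/11
a_3 = 1: 71/12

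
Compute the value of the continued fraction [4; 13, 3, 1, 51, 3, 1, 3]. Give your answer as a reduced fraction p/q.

Collapse the nested fraction from the inside out:
Start with 3.
1 + 1/(3/1) = 1 + 1/3 = 4/3
3 + 1/(4/3) = 3 + 3/4 = 15/4
51 + 1/(15/4) = 51 + 4/15 = 769/15
1 + 1/(769/15) = 1 + 15/769 = 784/769
3 + 1/(784/769) = 3 + 769/784 = 3121/784
13 + 1/(3121/784) = 13 + 784/3121 = 41357/3121
4 + 1/(41357/3121) = 4 + 3121/41357 = 168549/41357

168549/41357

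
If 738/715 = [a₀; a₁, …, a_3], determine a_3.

Repeatedly divide and take the remainder:
738 ÷ 715 → quotient 1, remainder 23
715 ÷ 23 → quotient 31, remainder 2
23 ÷ 2 → quotient 11, remainder 1
2 ÷ 1 → quotient 2, remainder 0

2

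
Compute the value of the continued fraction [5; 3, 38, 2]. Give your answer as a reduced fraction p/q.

1242/233

Starting at the tail and folding back:
Start with 2.
38 + 1/(2/1) = 38 + 1/2 = 77/2
3 + 1/(77/2) = 3 + 2/77 = 233/77
5 + 1/(233/77) = 5 + 77/233 = 1242/233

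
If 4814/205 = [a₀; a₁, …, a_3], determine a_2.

⌊4814/205⌋ = 23, remainder 99
⌊205/99⌋ = 2, remainder 7
⌊99/7⌋ = 14, remainder 1

14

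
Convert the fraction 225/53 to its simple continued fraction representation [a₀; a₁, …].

Apply division with remainder until the remainder is 0:
225 ÷ 53 → quotient 4, remainder 13
53 ÷ 13 → quotient 4, remainder 1
13 ÷ 1 → quotient 13, remainder 0

[4; 4, 13]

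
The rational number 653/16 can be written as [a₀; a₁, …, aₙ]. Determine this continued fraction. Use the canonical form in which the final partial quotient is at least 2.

[40; 1, 4, 3]

Apply division with remainder until the remainder is 0:
653 ÷ 16 → quotient 40, remainder 13
16 ÷ 13 → quotient 1, remainder 3
13 ÷ 3 → quotient 4, remainder 1
3 ÷ 1 → quotient 3, remainder 0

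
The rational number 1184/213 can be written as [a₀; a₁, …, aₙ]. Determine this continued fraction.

1184 ÷ 213 → quotient 5, remainder 119
213 ÷ 119 → quotient 1, remainder 94
119 ÷ 94 → quotient 1, remainder 25
94 ÷ 25 → quotient 3, remainder 19
25 ÷ 19 → quotient 1, remainder 6
19 ÷ 6 → quotient 3, remainder 1
6 ÷ 1 → quotient 6, remainder 0

[5; 1, 1, 3, 1, 3, 6]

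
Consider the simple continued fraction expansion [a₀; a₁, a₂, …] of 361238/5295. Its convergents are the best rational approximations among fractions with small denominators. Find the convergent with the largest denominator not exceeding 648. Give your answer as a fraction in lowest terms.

30359/445

a_0 = 68: 68/1  (≤ bound)
a_1 = 4: 273/4  (≤ bound)
a_2 = 2: 614/9  (≤ bound)
a_3 = 48: 29745/436  (≤ bound)
a_4 = 1: 30359/445  (≤ bound)
a_5 = 1: 60104/881  (> 648, stop)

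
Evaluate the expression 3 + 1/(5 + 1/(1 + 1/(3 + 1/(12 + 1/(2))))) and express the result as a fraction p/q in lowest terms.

1863/587

Work from the innermost term outward:
Start with 2.
12 + 1/(2/1) = 12 + 1/2 = 25/2
3 + 1/(25/2) = 3 + 2/25 = 77/25
1 + 1/(77/25) = 1 + 25/77 = 102/77
5 + 1/(102/77) = 5 + 77/102 = 587/102
3 + 1/(587/102) = 3 + 102/587 = 1863/587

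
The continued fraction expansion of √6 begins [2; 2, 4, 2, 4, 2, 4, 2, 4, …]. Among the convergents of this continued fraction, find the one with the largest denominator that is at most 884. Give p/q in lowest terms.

2158/881

a_0 = 2: 2/1  (≤ bound)
a_1 = 2: 5/2  (≤ bound)
a_2 = 4: 22/9  (≤ bound)
a_3 = 2: 49/20  (≤ bound)
a_4 = 4: 218/89  (≤ bound)
a_5 = 2: 485/198  (≤ bound)
a_6 = 4: 2158/881  (≤ bound)
a_7 = 2: 4801/1960  (> 884, stop)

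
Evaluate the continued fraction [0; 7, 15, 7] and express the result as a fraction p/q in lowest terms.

106/749

Use the convergent recurrence hₖ = aₖ·hₖ₋₁ + hₖ₋₂ (and likewise for the denominators kₖ):
a_0 = 0: 0/1
a_1 = 7: 1/7
a_2 = 15: 15/106
a_3 = 7: 106/749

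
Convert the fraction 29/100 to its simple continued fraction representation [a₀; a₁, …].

[0; 3, 2, 4, 3]

⌊29/100⌋ = 0, remainder 29
⌊100/29⌋ = 3, remainder 13
⌊29/13⌋ = 2, remainder 3
⌊13/3⌋ = 4, remainder 1
⌊3/1⌋ = 3, remainder 0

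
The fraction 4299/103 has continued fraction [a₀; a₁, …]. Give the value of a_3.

1

Run the Euclidean algorithm, recording each quotient:
⌊4299/103⌋ = 41, remainder 76
⌊103/76⌋ = 1, remainder 27
⌊76/27⌋ = 2, remainder 22
⌊27/22⌋ = 1, remainder 5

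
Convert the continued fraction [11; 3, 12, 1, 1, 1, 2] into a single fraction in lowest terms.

Use the convergent recurrence hₖ = aₖ·hₖ₋₁ + hₖ₋₂ (and likewise for the denominators kₖ):
a_0 = 11: 11/1
a_1 = 3: 34/3
a_2 = 12: 419/37
a_3 = 1: 453/40
a_4 = 1: 872/77
a_5 = 1: 1325/117
a_6 = 2: 3522/311

3522/311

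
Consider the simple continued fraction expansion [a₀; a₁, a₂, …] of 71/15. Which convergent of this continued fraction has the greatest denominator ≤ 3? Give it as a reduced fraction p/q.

14/3

a_0 = 4: 4/1  (≤ bound)
a_1 = 1: 5/1  (≤ bound)
a_2 = 2: 14/3  (≤ bound)
a_3 = 1: 19/4  (> 3, stop)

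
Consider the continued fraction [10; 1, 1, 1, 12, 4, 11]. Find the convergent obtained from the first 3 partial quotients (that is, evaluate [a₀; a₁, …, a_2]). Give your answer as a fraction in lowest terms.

Work from the innermost term outward:
Start with 1.
1 + 1/(1/1) = 1 + 1/1 = 2/1
10 + 1/(2/1) = 10 + 1/2 = 21/2

21/2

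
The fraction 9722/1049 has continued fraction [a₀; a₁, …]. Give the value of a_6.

9722 ÷ 1049 → quotient 9, remainder 281
1049 ÷ 281 → quotient 3, remainder 206
281 ÷ 206 → quotient 1, remainder 75
206 ÷ 75 → quotient 2, remainder 56
75 ÷ 56 → quotient 1, remainder 19
56 ÷ 19 → quotient 2, remainder 18
19 ÷ 18 → quotient 1, remainder 1

1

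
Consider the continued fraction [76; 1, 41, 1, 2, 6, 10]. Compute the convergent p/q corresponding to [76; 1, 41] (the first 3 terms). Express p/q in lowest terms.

Start with 41.
1 + 1/(41/1) = 1 + 1/41 = 42/41
76 + 1/(42/41) = 76 + 41/42 = 3233/42

3233/42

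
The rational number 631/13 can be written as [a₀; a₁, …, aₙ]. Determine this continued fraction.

631 ÷ 13 → quotient 48, remainder 7
13 ÷ 7 → quotient 1, remainder 6
7 ÷ 6 → quotient 1, remainder 1
6 ÷ 1 → quotient 6, remainder 0

[48; 1, 1, 6]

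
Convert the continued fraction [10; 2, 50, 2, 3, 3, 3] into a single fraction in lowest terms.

81253/7742

Compute successive convergents:
a_0 = 10: 10/1
a_1 = 2: 21/2
a_2 = 50: 1060/101
a_3 = 2: 2141/204
a_4 = 3: 7483/713
a_5 = 3: 24590/2343
a_6 = 3: 81253/7742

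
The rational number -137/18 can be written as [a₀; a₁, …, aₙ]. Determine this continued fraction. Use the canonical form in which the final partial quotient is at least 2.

[-8; 2, 1, 1, 3]

Repeatedly divide and take the remainder:
-137 = -8·18 + 7, so a_0 = -8
18 = 2·7 + 4, so a_1 = 2
7 = 1·4 + 3, so a_2 = 1
4 = 1·3 + 1, so a_3 = 1
3 = 3·1 + 0, so a_4 = 3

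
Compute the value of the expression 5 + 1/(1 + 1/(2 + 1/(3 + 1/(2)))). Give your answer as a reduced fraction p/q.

131/23

a_0 = 5: 5/1
a_1 = 1: 6/1
a_2 = 2: 17/3
a_3 = 3: 57/10
a_4 = 2: 131/23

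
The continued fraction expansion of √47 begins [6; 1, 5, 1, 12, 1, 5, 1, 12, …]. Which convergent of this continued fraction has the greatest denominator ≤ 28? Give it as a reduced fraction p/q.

List convergents until the denominator exceeds the bound:
a_0 = 6: 6/1  (≤ bound)
a_1 = 1: 7/1  (≤ bound)
a_2 = 5: 41/6  (≤ bound)
a_3 = 1: 48/7  (≤ bound)
a_4 = 12: 617/90  (> 28, stop)

48/7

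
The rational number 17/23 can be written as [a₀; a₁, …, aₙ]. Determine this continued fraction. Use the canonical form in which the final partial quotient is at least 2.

[0; 1, 2, 1, 5]

17 ÷ 23 → quotient 0, remainder 17
23 ÷ 17 → quotient 1, remainder 6
17 ÷ 6 → quotient 2, remainder 5
6 ÷ 5 → quotient 1, remainder 1
5 ÷ 1 → quotient 5, remainder 0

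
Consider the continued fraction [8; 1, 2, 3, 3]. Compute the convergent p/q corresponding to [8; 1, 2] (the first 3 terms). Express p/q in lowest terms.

Use the convergent recurrence hₖ = aₖ·hₖ₋₁ + hₖ₋₂ (and likewise for the denominators kₖ):
a_0 = 8: 8/1
a_1 = 1: 9/1
a_2 = 2: 26/3

26/3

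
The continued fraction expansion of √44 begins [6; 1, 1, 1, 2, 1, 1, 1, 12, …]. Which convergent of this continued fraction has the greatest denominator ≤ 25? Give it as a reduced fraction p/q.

a_0 = 6: 6/1  (≤ bound)
a_1 = 1: 7/1  (≤ bound)
a_2 = 1: 13/2  (≤ bound)
a_3 = 1: 20/3  (≤ bound)
a_4 = 2: 53/8  (≤ bound)
a_5 = 1: 73/11  (≤ bound)
a_6 = 1: 126/19  (≤ bound)
a_7 = 1: 199/30  (> 25, stop)

126/19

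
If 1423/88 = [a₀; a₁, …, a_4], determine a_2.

1

Apply division with remainder until the remainder is 0:
1423 = 16·88 + 15, so a_0 = 16
88 = 5·15 + 13, so a_1 = 5
15 = 1·13 + 2, so a_2 = 1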